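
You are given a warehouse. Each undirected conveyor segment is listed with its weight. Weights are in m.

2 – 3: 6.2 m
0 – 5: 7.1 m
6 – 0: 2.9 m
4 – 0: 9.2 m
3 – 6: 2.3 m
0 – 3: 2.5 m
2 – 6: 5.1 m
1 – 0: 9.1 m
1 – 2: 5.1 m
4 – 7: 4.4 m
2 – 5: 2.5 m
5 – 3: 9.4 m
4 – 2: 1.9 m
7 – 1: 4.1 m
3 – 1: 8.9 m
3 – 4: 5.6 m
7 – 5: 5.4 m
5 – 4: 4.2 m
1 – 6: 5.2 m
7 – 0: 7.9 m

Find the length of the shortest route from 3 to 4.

5.6 m

Shortest distances from 3:
3: 0
6: 2.3  (via 3)
0: 2.5  (via 3)
4: 5.6  (via 3)
Shortest route: 3 → 4 = 5.6 m.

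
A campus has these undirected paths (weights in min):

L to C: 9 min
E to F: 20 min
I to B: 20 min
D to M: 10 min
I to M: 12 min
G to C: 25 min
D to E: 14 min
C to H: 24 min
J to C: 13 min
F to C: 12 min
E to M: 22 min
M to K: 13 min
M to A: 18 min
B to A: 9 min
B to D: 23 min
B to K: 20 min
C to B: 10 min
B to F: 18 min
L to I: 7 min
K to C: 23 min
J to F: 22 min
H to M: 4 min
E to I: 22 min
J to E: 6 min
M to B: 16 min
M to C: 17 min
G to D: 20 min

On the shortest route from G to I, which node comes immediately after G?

Compare a few routes:
G–D–M–I: 20+10+12 = 42
G–C–M–I: 25+17+12 = 54
G–C–L–I: 25+9+7 = 41
Cheapest is G–C–L–I at 41 min.
So from G the first move is to C.

C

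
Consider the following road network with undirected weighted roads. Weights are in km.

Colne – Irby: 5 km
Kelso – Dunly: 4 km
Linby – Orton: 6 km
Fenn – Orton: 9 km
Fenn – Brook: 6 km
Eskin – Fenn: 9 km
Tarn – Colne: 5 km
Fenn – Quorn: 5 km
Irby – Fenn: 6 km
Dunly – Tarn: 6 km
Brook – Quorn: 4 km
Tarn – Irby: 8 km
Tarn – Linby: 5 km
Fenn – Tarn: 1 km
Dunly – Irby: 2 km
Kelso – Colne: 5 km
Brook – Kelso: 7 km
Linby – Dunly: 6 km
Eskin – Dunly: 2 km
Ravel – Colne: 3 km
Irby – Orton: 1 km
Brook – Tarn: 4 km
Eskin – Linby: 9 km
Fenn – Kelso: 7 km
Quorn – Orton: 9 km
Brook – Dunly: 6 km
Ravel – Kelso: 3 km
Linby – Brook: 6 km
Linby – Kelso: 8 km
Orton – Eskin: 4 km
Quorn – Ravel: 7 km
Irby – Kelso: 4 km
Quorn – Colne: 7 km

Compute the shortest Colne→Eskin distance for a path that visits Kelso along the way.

Shortest Colne→Kelso: Colne → Kelso = 5
Best Kelso to Eskin: Kelso → Dunly → Eskin costing 6
Total via Kelso: 5 + 6 = 11 km.

11 km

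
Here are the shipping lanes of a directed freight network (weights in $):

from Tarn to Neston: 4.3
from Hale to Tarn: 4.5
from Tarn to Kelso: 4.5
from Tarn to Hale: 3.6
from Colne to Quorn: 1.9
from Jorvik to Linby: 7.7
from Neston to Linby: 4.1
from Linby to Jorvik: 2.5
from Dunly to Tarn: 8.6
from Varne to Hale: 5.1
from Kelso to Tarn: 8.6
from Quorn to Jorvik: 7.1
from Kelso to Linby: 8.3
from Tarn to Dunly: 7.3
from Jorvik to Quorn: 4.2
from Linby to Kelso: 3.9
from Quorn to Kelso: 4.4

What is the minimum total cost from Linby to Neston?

Candidate routes:
Linby - Kelso - Tarn - Neston: 3.9+8.6+4.3 = 16.8
Linby - Jorvik - Quorn - Kelso - Tarn - Neston: 2.5+4.2+4.4+8.6+4.3 = 24
The minimum is $16.8 via Linby - Kelso - Tarn - Neston.

$16.8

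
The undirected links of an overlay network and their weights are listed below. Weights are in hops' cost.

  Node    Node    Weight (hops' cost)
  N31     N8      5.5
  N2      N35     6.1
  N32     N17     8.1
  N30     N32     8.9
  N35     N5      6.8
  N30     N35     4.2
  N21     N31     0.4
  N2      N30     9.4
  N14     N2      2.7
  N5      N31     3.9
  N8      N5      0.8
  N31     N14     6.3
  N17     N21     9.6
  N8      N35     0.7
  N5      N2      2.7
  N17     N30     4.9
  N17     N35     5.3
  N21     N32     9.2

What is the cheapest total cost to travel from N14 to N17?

Compare a few routes:
N14 - N2 - N5 - N8 - N35 - N30 - N17: 2.7+2.7+0.8+0.7+4.2+4.9 = 16
N14 - N31 - N21 - N17: 6.3+0.4+9.6 = 16.3
N14 - N2 - N5 - N8 - N35 - N17: 2.7+2.7+0.8+0.7+5.3 = 12.2
N14 - N2 - N35 - N17: 2.7+6.1+5.3 = 14.1
The minimum is 12.2 hops' cost via N14 - N2 - N5 - N8 - N35 - N17.

12.2 hops' cost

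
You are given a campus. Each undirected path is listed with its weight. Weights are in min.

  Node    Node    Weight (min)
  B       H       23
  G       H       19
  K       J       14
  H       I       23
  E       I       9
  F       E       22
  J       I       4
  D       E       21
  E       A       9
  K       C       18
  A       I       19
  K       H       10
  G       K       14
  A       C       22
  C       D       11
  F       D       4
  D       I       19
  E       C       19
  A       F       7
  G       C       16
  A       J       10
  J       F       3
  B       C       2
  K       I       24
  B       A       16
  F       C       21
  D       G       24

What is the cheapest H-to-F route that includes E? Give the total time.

48 min

Best H to E: H → I → E costing 32
Best E to F: E → A → F costing 16
Total via E: 32 + 16 = 48 min.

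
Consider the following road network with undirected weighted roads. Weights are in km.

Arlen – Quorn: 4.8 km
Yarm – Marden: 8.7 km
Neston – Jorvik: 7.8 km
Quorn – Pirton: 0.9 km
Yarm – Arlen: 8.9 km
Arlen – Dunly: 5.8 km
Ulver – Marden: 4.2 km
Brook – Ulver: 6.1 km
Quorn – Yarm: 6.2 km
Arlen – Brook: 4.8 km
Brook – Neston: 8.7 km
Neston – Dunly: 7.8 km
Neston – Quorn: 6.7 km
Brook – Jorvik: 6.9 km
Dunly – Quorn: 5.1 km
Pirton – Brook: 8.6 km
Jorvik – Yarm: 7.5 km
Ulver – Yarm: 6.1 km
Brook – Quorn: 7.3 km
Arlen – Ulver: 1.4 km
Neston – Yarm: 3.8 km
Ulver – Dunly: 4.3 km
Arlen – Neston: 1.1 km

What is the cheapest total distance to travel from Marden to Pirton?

Candidate routes:
Marden - Ulver - Dunly - Quorn - Pirton: 4.2+4.3+5.1+0.9 = 14.5
Marden - Ulver - Arlen - Neston - Quorn - Pirton: 4.2+1.4+1.1+6.7+0.9 = 14.3
Marden - Ulver - Arlen - Quorn - Pirton: 4.2+1.4+4.8+0.9 = 11.3
Cheapest is Marden - Ulver - Arlen - Quorn - Pirton at 11.3 km.

11.3 km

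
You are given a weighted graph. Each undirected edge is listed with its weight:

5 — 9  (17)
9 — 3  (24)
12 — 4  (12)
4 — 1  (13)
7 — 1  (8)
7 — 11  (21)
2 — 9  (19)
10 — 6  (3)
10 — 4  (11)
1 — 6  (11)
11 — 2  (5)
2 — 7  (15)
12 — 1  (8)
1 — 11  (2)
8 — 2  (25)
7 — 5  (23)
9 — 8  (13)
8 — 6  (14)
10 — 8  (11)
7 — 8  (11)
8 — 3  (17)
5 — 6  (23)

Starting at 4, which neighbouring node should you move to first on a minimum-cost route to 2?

1

Enumerating some paths:
4 → 12 → 1 → 11 → 2: 12+8+2+5 = 27
4 → 1 → 11 → 2: 13+2+5 = 20
Cheapest is 4 → 1 → 11 → 2 at 20.
So from 4 the first move is to 1.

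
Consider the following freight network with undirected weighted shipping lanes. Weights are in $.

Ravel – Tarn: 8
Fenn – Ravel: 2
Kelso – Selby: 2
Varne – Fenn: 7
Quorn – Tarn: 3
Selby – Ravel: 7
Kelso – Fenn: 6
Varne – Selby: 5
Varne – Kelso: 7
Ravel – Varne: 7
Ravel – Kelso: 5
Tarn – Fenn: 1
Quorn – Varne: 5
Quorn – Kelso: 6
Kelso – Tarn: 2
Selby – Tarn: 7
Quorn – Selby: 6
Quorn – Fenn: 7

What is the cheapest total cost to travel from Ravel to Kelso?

$5

Enumerating some paths:
Ravel–Kelso: 5 = 5
Ravel–Fenn–Kelso: 2+6 = 8
Ravel–Selby–Kelso: 7+2 = 9
Cheapest is Ravel–Kelso at $5.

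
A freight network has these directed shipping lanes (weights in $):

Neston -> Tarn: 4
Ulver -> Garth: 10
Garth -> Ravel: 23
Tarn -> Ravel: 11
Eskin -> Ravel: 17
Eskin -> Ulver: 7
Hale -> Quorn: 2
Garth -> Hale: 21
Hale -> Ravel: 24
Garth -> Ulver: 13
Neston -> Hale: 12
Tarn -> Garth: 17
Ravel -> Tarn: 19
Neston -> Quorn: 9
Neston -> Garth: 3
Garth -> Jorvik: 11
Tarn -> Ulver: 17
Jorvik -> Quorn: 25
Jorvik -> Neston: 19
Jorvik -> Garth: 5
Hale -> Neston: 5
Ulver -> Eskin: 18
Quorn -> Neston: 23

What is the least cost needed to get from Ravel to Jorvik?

$47

Shortest distances from Ravel:
Ravel: 0
Tarn: 19  (via Ravel)
Garth: 36  (via Tarn)
Ulver: 36  (via Tarn)
Jorvik: 47  (via Garth)
Shortest route: Ravel–Tarn–Garth–Jorvik = $47.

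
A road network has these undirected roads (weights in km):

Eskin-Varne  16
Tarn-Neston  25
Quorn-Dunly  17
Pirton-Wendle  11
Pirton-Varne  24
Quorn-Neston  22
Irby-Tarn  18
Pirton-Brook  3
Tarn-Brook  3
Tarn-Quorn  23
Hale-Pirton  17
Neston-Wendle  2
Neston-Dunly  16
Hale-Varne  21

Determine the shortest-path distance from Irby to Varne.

48 km

Candidate routes:
Irby → Tarn → Brook → Pirton → Hale → Varne: 18+3+3+17+21 = 62
Irby → Tarn → Neston → Wendle → Pirton → Hale → Varne: 18+25+2+11+17+21 = 94
Irby → Tarn → Brook → Pirton → Varne: 18+3+3+24 = 48
Irby → Tarn → Neston → Wendle → Pirton → Varne: 18+25+2+11+24 = 80
Cheapest is Irby → Tarn → Brook → Pirton → Varne at 48 km.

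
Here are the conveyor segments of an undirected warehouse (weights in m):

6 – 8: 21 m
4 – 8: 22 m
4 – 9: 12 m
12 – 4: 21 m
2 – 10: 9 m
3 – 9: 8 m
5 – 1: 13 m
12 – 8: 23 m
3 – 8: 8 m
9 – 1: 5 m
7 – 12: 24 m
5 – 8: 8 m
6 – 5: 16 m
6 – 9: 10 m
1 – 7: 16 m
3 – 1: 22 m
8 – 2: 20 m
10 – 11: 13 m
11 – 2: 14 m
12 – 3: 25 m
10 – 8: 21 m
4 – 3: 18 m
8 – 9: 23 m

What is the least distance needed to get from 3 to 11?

Candidate routes:
3 → 8 → 2 → 11: 8+20+14 = 42
3 → 8 → 2 → 10 → 11: 8+20+9+13 = 50
Cheapest is 3 → 8 → 2 → 11 at 42 m.

42 m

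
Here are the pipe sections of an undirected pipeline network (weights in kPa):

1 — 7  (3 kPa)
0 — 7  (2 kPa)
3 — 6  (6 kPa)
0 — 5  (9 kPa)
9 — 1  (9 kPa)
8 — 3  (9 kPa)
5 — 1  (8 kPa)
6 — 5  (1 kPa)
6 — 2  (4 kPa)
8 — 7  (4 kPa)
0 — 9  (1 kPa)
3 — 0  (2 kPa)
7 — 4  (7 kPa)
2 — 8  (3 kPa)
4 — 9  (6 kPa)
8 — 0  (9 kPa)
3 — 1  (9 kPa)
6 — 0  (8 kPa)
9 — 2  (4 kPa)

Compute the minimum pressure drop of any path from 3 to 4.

9 kPa

Compare a few routes:
3 → 1 → 7 → 4: 9+3+7 = 19
3 → 0 → 7 → 4: 2+2+7 = 11
3 → 0 → 9 → 4: 2+1+6 = 9
3 → 8 → 7 → 4: 9+4+7 = 20
Cheapest is 3 → 0 → 9 → 4 at 9 kPa.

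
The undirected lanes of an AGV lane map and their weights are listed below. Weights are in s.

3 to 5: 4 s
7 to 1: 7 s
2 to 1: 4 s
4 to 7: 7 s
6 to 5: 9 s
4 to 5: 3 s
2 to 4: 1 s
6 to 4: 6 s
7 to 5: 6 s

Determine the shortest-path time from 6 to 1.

Settle nodes by increasing distance from 6:
6: 0
4: 6  (via 6)
2: 7  (via 4)
5: 9  (via 6)
1: 11  (via 2)
Shortest route: 6 → 4 → 2 → 1 = 11 s.

11 s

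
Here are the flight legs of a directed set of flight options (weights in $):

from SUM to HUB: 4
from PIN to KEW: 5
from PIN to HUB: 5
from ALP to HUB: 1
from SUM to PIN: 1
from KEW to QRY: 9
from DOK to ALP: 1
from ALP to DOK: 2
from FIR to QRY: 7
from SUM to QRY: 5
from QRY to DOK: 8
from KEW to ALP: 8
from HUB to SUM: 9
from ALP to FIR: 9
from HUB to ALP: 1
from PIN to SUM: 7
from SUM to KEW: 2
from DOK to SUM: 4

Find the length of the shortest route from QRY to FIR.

Compare a few routes:
QRY–DOK–SUM–PIN–HUB–ALP–FIR: 8+4+1+5+1+9 = 28
QRY–DOK–SUM–HUB–ALP–FIR: 8+4+4+1+9 = 26
QRY–DOK–ALP–FIR: 8+1+9 = 18
Cheapest is QRY–DOK–ALP–FIR at $18.

$18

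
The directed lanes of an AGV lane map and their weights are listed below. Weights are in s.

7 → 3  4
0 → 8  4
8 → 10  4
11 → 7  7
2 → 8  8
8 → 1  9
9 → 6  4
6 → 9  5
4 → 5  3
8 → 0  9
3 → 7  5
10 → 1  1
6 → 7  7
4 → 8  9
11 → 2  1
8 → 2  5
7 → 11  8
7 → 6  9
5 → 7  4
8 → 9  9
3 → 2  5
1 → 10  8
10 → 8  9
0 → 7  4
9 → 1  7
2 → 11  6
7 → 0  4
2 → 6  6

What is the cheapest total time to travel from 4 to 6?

Compare a few routes:
4–5–7–6: 3+4+9 = 16
4–8–2–6: 9+5+6 = 20
The minimum is 16 s via 4–5–7–6.

16 s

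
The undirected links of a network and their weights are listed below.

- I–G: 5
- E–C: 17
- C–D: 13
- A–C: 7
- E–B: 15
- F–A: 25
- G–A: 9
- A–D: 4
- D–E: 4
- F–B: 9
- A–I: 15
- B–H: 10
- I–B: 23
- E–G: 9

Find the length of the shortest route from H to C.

Compare a few routes:
H → B → E → D → A → C: 10+15+4+4+7 = 40
H → B → E → D → C: 10+15+4+13 = 42
H → B → E → C: 10+15+17 = 42
Cheapest is H → B → E → D → A → C at 40.

40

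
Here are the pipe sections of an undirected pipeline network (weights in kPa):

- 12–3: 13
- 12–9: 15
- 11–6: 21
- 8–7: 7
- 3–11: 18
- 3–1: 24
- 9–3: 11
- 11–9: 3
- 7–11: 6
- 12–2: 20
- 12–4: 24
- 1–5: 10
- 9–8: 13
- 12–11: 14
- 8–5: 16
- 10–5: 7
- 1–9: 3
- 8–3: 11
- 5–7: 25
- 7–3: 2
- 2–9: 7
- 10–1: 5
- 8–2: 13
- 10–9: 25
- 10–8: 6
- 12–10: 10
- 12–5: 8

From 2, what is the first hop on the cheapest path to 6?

Compare a few routes:
2 → 9 → 11 → 6: 7+3+21 = 31
2 → 8 → 7 → 11 → 6: 13+7+6+21 = 47
The minimum is 31 kPa via 2 → 9 → 11 → 6.
So from 2 the first move is to 9.

9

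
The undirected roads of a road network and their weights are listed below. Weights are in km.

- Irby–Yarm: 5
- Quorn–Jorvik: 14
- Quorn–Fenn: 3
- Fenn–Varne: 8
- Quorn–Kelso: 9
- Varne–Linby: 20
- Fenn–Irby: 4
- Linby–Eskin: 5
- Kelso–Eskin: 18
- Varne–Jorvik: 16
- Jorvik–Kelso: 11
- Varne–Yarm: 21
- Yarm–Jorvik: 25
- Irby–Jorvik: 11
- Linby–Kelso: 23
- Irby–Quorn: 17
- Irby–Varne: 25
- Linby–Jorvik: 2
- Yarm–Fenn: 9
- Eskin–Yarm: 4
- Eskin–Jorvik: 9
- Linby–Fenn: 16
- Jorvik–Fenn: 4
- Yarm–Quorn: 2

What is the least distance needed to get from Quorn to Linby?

9 km

Compare a few routes:
Quorn → Yarm → Eskin → Linby: 2+4+5 = 11
Quorn → Fenn → Jorvik → Linby: 3+4+2 = 9
Cheapest is Quorn → Fenn → Jorvik → Linby at 9 km.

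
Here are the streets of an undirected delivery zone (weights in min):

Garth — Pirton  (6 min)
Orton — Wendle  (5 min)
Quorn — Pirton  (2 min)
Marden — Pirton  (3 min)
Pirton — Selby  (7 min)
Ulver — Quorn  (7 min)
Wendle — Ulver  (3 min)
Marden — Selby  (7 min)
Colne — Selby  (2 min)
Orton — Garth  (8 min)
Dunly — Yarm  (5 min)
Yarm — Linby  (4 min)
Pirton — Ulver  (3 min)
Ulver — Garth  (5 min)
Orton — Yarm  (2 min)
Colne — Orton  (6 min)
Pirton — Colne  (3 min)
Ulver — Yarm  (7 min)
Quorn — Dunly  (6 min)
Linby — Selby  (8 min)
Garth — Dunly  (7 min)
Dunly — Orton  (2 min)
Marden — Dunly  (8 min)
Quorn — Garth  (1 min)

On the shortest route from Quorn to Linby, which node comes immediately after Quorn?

Dunly

Enumerating some paths:
Quorn - Dunly - Yarm - Linby: 6+5+4 = 15
Quorn - Garth - Orton - Yarm - Linby: 1+8+2+4 = 15
Quorn - Dunly - Orton - Yarm - Linby: 6+2+2+4 = 14
Cheapest is Quorn - Dunly - Orton - Yarm - Linby at 14 min.
So from Quorn the first move is to Dunly.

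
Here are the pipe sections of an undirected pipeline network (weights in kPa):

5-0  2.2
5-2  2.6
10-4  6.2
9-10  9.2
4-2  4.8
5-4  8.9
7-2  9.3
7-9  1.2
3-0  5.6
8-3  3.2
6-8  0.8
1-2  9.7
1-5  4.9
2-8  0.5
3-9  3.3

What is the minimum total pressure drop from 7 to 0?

Settle nodes by increasing distance from 7:
7: 0
9: 1.2  (via 7)
3: 4.5  (via 9)
8: 7.7  (via 3)
2: 8.2  (via 8)
6: 8.5  (via 8)
0: 10.1  (via 3)
Shortest route: 7 → 9 → 3 → 0 = 10.1 kPa.

10.1 kPa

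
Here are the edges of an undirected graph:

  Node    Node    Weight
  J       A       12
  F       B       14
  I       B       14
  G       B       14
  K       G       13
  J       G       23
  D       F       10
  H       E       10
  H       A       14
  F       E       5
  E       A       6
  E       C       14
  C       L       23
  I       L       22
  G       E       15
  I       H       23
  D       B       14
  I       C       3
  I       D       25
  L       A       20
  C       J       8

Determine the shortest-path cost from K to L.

54

Shortest distances from K:
K: 0
G: 13  (via K)
B: 27  (via G)
E: 28  (via G)
F: 33  (via E)
A: 34  (via E)
J: 36  (via G)
H: 38  (via E)
D: 41  (via B)
I: 41  (via B)
C: 42  (via E)
L: 54  (via A)
Shortest route: K–G–E–A–L = 54.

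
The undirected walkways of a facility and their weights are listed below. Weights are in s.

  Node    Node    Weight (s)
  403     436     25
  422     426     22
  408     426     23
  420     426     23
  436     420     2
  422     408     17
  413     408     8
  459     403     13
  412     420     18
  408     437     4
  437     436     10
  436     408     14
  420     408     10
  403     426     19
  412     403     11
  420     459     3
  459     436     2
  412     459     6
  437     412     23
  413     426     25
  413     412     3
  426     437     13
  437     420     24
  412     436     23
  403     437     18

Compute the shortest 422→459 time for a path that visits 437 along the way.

Best 422 to 437: 422 → 408 → 437 costing 21
Shortest 437→459: 437 → 436 → 459 = 12
Total via 437: 21 + 12 = 33 s.

33 s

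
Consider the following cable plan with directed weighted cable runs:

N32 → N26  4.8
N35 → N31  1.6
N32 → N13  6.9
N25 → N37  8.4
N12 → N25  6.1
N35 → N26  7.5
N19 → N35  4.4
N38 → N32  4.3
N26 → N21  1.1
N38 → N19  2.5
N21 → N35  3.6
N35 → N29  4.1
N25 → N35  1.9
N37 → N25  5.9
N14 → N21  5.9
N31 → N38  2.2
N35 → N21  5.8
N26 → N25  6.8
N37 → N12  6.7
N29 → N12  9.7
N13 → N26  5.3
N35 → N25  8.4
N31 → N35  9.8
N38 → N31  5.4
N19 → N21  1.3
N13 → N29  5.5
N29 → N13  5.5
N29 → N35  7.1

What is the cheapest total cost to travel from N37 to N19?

14.1

Enumerating some paths:
N37 → N12 → N25 → N35 → N31 → N38 → N19: 6.7+6.1+1.9+1.6+2.2+2.5 = 21
N37 → N25 → N35 → N31 → N38 → N19: 5.9+1.9+1.6+2.2+2.5 = 14.1
The minimum is 14.1 via N37 → N25 → N35 → N31 → N38 → N19.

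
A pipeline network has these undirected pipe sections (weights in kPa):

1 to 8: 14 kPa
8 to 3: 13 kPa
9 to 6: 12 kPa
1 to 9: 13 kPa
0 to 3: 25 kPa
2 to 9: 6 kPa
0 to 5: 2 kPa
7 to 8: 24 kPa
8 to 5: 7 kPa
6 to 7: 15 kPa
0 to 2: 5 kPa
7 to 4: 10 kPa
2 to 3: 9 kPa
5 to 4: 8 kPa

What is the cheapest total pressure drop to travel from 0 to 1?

23 kPa

Shortest distances from 0:
0: 0
5: 2  (via 0)
2: 5  (via 0)
8: 9  (via 5)
4: 10  (via 5)
9: 11  (via 2)
3: 14  (via 2)
7: 20  (via 4)
1: 23  (via 8)
Shortest route: 0–5–8–1 = 23 kPa.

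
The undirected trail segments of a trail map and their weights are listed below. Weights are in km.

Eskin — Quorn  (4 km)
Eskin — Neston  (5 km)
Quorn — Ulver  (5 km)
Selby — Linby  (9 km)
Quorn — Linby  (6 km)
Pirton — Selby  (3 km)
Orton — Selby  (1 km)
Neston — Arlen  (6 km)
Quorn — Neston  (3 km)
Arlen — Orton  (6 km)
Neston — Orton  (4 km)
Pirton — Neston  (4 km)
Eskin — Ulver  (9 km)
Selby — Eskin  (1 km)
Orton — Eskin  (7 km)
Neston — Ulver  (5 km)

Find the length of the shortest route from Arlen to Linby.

15 km

Shortest distances from Arlen:
Arlen: 0
Neston: 6  (via Arlen)
Orton: 6  (via Arlen)
Selby: 7  (via Orton)
Eskin: 8  (via Selby)
Quorn: 9  (via Neston)
Pirton: 10  (via Neston)
Ulver: 11  (via Neston)
Linby: 15  (via Quorn)
Shortest route: Arlen → Neston → Quorn → Linby = 15 km.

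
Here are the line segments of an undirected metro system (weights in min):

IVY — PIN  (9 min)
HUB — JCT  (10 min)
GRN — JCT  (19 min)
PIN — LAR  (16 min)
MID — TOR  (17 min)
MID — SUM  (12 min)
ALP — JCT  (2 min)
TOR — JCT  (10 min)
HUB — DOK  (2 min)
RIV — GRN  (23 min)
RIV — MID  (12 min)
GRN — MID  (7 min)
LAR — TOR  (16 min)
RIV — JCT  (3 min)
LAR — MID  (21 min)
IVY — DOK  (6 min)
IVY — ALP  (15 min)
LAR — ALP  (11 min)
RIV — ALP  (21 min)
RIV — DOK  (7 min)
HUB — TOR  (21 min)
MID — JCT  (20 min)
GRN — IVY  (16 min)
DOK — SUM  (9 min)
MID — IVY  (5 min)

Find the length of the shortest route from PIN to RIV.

22 min

Running Dijkstra from PIN:
PIN: 0
IVY: 9  (via PIN)
MID: 14  (via IVY)
DOK: 15  (via IVY)
LAR: 16  (via PIN)
HUB: 17  (via DOK)
GRN: 21  (via MID)
RIV: 22  (via DOK)
Shortest route: PIN–IVY–DOK–RIV = 22 min.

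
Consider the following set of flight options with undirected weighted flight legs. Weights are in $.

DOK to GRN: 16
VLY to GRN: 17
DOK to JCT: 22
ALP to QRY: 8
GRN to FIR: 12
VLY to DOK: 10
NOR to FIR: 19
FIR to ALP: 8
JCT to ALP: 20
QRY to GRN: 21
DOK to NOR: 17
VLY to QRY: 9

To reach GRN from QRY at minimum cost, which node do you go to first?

GRN

Candidate routes:
QRY - ALP - FIR - GRN: 8+8+12 = 28
QRY - VLY - DOK - GRN: 9+10+16 = 35
QRY - VLY - GRN: 9+17 = 26
QRY - GRN: 21 = 21
The minimum is $21 via QRY - GRN.
So from QRY the first move is to GRN.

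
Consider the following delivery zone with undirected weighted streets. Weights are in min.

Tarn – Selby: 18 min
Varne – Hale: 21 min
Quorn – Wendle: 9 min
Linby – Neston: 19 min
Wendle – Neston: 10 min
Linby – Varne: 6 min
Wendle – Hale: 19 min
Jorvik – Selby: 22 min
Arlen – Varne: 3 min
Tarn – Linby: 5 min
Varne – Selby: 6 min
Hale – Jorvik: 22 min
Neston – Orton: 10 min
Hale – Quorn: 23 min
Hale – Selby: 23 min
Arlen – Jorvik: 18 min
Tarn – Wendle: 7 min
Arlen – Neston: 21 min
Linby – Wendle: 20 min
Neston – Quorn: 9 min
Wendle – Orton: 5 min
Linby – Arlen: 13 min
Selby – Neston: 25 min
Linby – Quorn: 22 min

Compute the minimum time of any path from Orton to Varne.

23 min

Compare a few routes:
Orton → Wendle → Tarn → Linby → Varne: 5+7+5+6 = 23
Orton → Wendle → Linby → Varne: 5+20+6 = 31
Orton → Wendle → Tarn → Linby → Arlen → Varne: 5+7+5+13+3 = 33
The minimum is 23 min via Orton → Wendle → Tarn → Linby → Varne.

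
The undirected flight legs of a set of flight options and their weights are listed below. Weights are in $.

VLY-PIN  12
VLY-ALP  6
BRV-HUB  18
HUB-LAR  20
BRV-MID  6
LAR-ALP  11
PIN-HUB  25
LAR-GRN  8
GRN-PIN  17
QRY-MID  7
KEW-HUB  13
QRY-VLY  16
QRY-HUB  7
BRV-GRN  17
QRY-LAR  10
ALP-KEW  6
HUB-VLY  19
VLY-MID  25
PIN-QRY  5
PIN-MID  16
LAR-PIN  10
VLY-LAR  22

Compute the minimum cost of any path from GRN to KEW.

Compare a few routes:
GRN–LAR–HUB–KEW: 8+20+13 = 41
GRN–LAR–QRY–HUB–KEW: 8+10+7+13 = 38
GRN–PIN–VLY–ALP–KEW: 17+12+6+6 = 41
GRN–LAR–ALP–KEW: 8+11+6 = 25
Cheapest is GRN–LAR–ALP–KEW at $25.

$25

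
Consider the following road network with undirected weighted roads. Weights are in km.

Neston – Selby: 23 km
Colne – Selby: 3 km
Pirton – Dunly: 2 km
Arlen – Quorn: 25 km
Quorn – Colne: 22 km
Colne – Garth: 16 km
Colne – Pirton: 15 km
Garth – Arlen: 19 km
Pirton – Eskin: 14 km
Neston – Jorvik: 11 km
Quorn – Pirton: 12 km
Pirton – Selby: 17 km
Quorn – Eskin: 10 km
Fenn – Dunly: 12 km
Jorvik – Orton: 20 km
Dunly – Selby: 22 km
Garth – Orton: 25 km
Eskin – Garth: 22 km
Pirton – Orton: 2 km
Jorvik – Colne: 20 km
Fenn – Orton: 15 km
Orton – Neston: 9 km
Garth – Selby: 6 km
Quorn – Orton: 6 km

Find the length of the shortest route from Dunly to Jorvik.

Compare a few routes:
Dunly → Pirton → Colne → Jorvik: 2+15+20 = 37
Dunly → Pirton → Orton → Jorvik: 2+2+20 = 24
Dunly → Pirton → Quorn → Orton → Jorvik: 2+12+6+20 = 40
Cheapest is Dunly → Pirton → Orton → Jorvik at 24 km.

24 km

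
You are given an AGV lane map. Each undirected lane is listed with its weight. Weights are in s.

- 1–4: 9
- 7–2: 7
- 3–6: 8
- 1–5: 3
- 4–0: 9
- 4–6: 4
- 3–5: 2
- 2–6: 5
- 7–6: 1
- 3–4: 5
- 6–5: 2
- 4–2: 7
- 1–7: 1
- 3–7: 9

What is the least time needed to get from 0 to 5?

Compare a few routes:
0 → 4 → 6 → 7 → 1 → 5: 9+4+1+1+3 = 18
0 → 4 → 3 → 5: 9+5+2 = 16
0 → 4 → 6 → 5: 9+4+2 = 15
The minimum is 15 s via 0 → 4 → 6 → 5.

15 s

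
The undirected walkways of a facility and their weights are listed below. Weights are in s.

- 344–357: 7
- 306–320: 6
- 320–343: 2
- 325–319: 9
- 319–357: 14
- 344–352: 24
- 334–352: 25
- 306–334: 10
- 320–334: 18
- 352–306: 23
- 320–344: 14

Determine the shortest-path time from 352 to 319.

Settle nodes by increasing distance from 352:
352: 0
306: 23  (via 352)
344: 24  (via 352)
334: 25  (via 352)
320: 29  (via 306)
343: 31  (via 320)
357: 31  (via 344)
319: 45  (via 357)
Shortest route: 352–344–357–319 = 45 s.

45 s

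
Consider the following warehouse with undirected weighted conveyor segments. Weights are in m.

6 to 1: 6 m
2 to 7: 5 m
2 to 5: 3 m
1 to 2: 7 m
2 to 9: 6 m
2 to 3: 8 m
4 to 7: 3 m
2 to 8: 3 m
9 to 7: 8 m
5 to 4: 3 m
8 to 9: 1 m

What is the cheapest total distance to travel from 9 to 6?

Compare a few routes:
9 → 8 → 2 → 1 → 6: 1+3+7+6 = 17
9 → 2 → 1 → 6: 6+7+6 = 19
The minimum is 17 m via 9 → 8 → 2 → 1 → 6.

17 m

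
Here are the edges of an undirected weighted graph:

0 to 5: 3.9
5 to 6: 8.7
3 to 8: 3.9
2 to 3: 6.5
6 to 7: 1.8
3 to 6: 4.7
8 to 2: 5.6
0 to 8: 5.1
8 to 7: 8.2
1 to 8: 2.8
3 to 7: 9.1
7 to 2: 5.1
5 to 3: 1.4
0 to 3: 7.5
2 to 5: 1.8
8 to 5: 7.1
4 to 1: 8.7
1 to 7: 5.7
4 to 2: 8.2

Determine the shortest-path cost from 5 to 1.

Candidate routes:
5 → 2 → 8 → 1: 1.8+5.6+2.8 = 10.2
5 → 8 → 1: 7.1+2.8 = 9.9
5 → 0 → 8 → 1: 3.9+5.1+2.8 = 11.8
5 → 3 → 8 → 1: 1.4+3.9+2.8 = 8.1
Cheapest is 5 → 3 → 8 → 1 at 8.1.

8.1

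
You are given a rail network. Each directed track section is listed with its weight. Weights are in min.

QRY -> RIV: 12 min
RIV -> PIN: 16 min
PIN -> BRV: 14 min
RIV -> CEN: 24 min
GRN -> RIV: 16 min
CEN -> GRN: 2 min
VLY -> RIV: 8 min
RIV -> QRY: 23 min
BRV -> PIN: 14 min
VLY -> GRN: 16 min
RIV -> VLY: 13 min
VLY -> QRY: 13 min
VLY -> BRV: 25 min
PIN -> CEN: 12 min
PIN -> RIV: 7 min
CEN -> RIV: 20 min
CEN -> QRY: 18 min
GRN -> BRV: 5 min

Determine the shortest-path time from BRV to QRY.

44 min

Running Dijkstra from BRV:
BRV: 0
PIN: 14  (via BRV)
RIV: 21  (via PIN)
CEN: 26  (via PIN)
GRN: 28  (via CEN)
VLY: 34  (via RIV)
QRY: 44  (via RIV)
Shortest route: BRV–PIN–RIV–QRY = 44 min.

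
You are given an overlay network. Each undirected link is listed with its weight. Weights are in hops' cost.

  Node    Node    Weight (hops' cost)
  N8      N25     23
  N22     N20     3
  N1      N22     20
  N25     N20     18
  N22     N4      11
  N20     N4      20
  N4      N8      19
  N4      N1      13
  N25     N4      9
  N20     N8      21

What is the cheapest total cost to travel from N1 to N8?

Settle nodes by increasing distance from N1:
N1: 0
N4: 13  (via N1)
N22: 20  (via N1)
N25: 22  (via N4)
N20: 23  (via N22)
N8: 32  (via N4)
Shortest route: N1 → N4 → N8 = 32 hops' cost.

32 hops' cost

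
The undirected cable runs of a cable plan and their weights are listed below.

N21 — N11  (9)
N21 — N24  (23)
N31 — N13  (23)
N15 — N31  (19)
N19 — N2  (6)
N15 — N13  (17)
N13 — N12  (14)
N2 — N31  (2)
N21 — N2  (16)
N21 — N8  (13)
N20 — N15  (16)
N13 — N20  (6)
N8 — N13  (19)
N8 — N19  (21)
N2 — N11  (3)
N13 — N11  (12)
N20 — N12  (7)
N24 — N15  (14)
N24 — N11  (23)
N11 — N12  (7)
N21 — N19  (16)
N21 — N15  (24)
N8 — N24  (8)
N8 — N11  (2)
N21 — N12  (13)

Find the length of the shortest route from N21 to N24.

Shortest distances from N21:
N21: 0
N11: 9  (via N21)
N8: 11  (via N11)
N2: 12  (via N11)
N12: 13  (via N21)
N31: 14  (via N2)
N19: 16  (via N21)
N24: 19  (via N8)
Shortest route: N21 → N11 → N8 → N24 = 19.

19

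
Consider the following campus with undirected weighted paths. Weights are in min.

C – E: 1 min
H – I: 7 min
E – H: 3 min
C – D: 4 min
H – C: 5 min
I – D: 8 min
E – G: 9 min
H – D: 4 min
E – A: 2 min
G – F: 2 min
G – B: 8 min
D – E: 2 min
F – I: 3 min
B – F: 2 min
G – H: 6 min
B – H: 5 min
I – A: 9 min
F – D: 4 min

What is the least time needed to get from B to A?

Candidate routes:
B–H–E–A: 5+3+2 = 10
B–H–C–E–A: 5+5+1+2 = 13
B–H–D–E–A: 5+4+2+2 = 13
B–F–D–C–E–A: 2+4+4+1+2 = 13
Cheapest is B–H–E–A at 10 min.

10 min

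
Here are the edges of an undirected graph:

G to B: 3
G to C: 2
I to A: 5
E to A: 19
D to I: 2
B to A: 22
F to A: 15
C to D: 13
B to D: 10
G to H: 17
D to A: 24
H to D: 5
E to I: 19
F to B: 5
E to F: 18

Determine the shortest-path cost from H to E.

26

Running Dijkstra from H:
H: 0
D: 5  (via H)
I: 7  (via D)
A: 12  (via I)
B: 15  (via D)
G: 17  (via H)
C: 18  (via D)
F: 20  (via B)
E: 26  (via I)
Shortest route: H → D → I → E = 26.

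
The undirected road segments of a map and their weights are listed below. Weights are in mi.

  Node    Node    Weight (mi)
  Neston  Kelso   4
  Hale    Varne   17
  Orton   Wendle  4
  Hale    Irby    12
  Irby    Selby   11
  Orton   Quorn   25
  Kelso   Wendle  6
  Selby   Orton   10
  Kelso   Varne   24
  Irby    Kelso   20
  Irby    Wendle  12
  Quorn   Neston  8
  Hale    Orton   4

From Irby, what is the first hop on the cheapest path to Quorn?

Wendle

Candidate routes:
Irby → Wendle → Orton → Quorn: 12+4+25 = 41
Irby → Wendle → Kelso → Neston → Quorn: 12+6+4+8 = 30
Irby → Kelso → Neston → Quorn: 20+4+8 = 32
Irby → Hale → Orton → Wendle → Kelso → Neston → Quorn: 12+4+4+6+4+8 = 38
Cheapest is Irby → Wendle → Kelso → Neston → Quorn at 30 mi.
So from Irby the first move is to Wendle.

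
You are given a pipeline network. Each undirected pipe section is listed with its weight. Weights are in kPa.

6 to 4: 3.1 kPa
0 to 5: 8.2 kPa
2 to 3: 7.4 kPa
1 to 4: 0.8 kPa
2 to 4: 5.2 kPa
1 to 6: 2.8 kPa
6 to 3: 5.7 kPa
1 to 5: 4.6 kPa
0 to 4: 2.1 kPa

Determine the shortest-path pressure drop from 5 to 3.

13.1 kPa

Enumerating some paths:
5 → 1 → 4 → 6 → 3: 4.6+0.8+3.1+5.7 = 14.2
5 → 1 → 6 → 3: 4.6+2.8+5.7 = 13.1
Cheapest is 5 → 1 → 6 → 3 at 13.1 kPa.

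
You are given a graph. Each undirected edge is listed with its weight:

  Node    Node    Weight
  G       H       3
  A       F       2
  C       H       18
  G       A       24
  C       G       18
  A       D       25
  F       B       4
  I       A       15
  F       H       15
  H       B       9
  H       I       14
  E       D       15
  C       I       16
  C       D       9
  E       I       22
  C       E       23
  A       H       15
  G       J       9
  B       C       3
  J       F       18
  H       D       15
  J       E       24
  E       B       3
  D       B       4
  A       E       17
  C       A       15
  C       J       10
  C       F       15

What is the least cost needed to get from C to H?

Shortest distances from C:
C: 0
B: 3  (via C)
E: 6  (via B)
D: 7  (via B)
F: 7  (via B)
A: 9  (via F)
J: 10  (via C)
H: 12  (via B)
Shortest route: C–B–H = 12.

12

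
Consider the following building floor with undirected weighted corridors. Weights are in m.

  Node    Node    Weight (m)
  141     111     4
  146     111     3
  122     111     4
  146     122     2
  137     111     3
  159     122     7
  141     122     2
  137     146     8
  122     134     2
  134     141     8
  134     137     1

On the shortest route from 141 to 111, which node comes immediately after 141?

111

Candidate routes:
141–122–111: 2+4 = 6
141–111: 4 = 4
The minimum is 4 m via 141–111.
So from 141 the first move is to 111.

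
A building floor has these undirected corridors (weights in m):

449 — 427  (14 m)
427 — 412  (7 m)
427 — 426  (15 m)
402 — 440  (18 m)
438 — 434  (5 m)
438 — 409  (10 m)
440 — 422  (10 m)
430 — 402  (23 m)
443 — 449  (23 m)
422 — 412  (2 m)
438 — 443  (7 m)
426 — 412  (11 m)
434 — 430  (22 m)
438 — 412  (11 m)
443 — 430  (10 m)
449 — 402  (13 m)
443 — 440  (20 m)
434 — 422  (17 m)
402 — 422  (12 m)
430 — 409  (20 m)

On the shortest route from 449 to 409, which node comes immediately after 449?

443

Enumerating some paths:
449 → 427 → 412 → 438 → 409: 14+7+11+10 = 42
449 → 443 → 438 → 409: 23+7+10 = 40
The minimum is 40 m via 449 → 443 → 438 → 409.
So from 449 the first move is to 443.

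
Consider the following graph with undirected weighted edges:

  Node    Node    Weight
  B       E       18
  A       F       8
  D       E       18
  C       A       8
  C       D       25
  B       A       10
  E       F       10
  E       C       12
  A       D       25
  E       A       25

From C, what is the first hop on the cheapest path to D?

Candidate routes:
C → E → D: 12+18 = 30
C → D: 25 = 25
C → A → D: 8+25 = 33
The minimum is 25 via C → D.
So from C the first move is to D.

D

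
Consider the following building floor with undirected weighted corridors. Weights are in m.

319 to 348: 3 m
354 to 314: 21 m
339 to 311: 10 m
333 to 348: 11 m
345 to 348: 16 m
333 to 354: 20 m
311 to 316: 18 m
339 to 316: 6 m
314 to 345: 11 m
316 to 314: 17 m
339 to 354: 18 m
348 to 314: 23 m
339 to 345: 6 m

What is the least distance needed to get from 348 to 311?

32 m

Candidate routes:
348 → 345 → 339 → 311: 16+6+10 = 32
348 → 345 → 339 → 316 → 311: 16+6+6+18 = 46
The minimum is 32 m via 348 → 345 → 339 → 311.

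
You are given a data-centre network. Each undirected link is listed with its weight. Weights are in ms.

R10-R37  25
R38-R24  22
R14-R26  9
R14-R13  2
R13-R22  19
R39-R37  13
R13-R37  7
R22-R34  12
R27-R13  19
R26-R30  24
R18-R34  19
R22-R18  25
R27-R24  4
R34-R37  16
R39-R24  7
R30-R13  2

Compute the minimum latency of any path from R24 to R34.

36 ms

Candidate routes:
R24–R27–R13–R37–R34: 4+19+7+16 = 46
R24–R39–R37–R34: 7+13+16 = 36
Cheapest is R24–R39–R37–R34 at 36 ms.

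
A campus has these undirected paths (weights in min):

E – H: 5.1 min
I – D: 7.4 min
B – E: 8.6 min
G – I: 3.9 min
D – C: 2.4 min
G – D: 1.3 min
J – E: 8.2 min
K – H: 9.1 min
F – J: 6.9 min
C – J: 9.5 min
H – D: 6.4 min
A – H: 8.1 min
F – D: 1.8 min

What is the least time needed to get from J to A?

21.4 min

Compare a few routes:
J–E–H–A: 8.2+5.1+8.1 = 21.4
J–F–D–H–A: 6.9+1.8+6.4+8.1 = 23.2
J–C–D–H–A: 9.5+2.4+6.4+8.1 = 26.4
The minimum is 21.4 min via J–E–H–A.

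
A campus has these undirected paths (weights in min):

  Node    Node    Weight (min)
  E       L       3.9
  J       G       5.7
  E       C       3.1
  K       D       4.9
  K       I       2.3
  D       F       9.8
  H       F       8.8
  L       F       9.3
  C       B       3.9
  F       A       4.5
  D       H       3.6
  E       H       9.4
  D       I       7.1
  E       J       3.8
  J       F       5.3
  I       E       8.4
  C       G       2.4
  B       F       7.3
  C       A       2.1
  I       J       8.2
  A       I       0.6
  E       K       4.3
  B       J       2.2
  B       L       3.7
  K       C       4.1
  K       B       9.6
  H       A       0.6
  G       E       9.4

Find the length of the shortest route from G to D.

Enumerating some paths:
G → C → A → I → D: 2.4+2.1+0.6+7.1 = 12.2
G → C → K → D: 2.4+4.1+4.9 = 11.4
G → C → A → H → D: 2.4+2.1+0.6+3.6 = 8.7
The minimum is 8.7 min via G → C → A → H → D.

8.7 min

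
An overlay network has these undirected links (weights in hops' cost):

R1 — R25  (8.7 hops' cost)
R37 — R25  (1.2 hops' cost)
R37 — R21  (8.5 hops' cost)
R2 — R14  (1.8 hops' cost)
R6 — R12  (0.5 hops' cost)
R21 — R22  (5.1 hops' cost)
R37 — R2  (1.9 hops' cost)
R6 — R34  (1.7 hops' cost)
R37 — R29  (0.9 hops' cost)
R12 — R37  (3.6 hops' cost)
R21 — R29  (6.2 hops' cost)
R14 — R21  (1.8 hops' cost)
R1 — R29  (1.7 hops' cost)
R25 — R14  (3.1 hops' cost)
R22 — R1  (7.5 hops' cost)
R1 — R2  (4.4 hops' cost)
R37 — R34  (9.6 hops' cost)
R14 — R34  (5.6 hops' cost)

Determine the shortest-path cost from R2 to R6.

Running Dijkstra from R2:
R2: 0
R14: 1.8  (via R2)
R37: 1.9  (via R2)
R29: 2.8  (via R37)
R25: 3.1  (via R37)
R21: 3.6  (via R14)
R1: 4.4  (via R2)
R12: 5.5  (via R37)
R6: 6  (via R12)
Shortest route: R2–R37–R12–R6 = 6 hops' cost.

6 hops' cost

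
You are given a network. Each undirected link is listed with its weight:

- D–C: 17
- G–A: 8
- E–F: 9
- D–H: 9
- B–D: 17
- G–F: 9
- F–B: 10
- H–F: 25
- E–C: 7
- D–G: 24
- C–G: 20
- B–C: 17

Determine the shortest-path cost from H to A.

Compare a few routes:
H - D - G - A: 9+24+8 = 41
H - F - G - A: 25+9+8 = 42
H - D - B - F - G - A: 9+17+10+9+8 = 53
Cheapest is H - D - G - A at 41.

41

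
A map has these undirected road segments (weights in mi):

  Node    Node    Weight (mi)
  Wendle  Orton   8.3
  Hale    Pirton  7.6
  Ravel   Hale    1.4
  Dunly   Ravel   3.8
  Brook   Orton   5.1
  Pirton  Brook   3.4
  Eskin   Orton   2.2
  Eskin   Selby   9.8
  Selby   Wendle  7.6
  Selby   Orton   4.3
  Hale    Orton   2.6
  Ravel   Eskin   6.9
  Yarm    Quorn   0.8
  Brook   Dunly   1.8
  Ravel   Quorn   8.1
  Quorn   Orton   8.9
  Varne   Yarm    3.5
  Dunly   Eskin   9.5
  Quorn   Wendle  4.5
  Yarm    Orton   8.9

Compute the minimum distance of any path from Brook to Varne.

17.5 mi

Enumerating some paths:
Brook - Dunly - Ravel - Quorn - Yarm - Varne: 1.8+3.8+8.1+0.8+3.5 = 18
Brook - Orton - Quorn - Yarm - Varne: 5.1+8.9+0.8+3.5 = 18.3
Brook - Orton - Hale - Ravel - Quorn - Yarm - Varne: 5.1+2.6+1.4+8.1+0.8+3.5 = 21.5
Brook - Orton - Yarm - Varne: 5.1+8.9+3.5 = 17.5
The minimum is 17.5 mi via Brook - Orton - Yarm - Varne.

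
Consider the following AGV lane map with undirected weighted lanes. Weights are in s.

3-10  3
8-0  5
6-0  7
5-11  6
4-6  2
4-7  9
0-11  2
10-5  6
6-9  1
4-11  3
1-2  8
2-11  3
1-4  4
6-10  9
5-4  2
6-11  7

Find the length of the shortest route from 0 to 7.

Running Dijkstra from 0:
0: 0
11: 2  (via 0)
2: 5  (via 11)
4: 5  (via 11)
8: 5  (via 0)
5: 7  (via 4)
6: 7  (via 0)
9: 8  (via 6)
1: 9  (via 4)
10: 13  (via 5)
7: 14  (via 4)
Shortest route: 0–11–4–7 = 14 s.

14 s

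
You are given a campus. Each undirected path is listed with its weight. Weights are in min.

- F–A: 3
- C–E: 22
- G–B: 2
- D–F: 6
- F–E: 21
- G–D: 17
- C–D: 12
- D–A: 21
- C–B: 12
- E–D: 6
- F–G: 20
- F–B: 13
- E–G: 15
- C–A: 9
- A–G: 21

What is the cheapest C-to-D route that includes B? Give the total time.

31 min

Best C to B: C–B costing 12
Best B to D: B–G–D costing 19
Total via B: 12 + 19 = 31 min.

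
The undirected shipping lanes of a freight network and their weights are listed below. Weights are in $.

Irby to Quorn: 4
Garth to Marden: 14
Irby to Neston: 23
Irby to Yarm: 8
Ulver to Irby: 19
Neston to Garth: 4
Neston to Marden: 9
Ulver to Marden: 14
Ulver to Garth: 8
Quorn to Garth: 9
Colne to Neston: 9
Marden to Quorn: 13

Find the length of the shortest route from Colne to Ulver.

$21

Candidate routes:
Colne → Neston → Garth → Ulver: 9+4+8 = 21
Colne → Neston → Marden → Ulver: 9+9+14 = 32
Cheapest is Colne → Neston → Garth → Ulver at $21.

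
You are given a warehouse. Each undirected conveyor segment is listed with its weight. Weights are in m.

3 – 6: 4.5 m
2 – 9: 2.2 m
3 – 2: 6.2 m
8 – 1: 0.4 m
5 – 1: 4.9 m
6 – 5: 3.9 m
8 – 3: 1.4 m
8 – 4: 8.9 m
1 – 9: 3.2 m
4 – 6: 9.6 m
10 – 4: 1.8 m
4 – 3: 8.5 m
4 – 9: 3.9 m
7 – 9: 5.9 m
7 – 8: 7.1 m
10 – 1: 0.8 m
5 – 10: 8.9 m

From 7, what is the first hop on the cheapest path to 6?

Compare a few routes:
7 - 8 - 3 - 6: 7.1+1.4+4.5 = 13
7 - 9 - 1 - 8 - 3 - 6: 5.9+3.2+0.4+1.4+4.5 = 15.4
7 - 8 - 1 - 5 - 6: 7.1+0.4+4.9+3.9 = 16.3
Cheapest is 7 - 8 - 3 - 6 at 13 m.
So from 7 the first move is to 8.

8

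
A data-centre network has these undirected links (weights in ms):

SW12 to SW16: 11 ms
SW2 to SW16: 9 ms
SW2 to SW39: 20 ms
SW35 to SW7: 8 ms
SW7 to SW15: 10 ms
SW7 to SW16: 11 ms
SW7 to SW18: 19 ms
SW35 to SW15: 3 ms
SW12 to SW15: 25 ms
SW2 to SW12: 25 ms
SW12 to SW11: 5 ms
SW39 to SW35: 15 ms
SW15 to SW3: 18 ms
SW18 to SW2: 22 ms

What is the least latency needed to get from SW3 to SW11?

Settle nodes by increasing distance from SW3:
SW3: 0
SW15: 18  (via SW3)
SW35: 21  (via SW15)
SW7: 28  (via SW15)
SW39: 36  (via SW35)
SW16: 39  (via SW7)
SW12: 43  (via SW15)
SW18: 47  (via SW7)
SW11: 48  (via SW12)
Shortest route: SW3–SW15–SW12–SW11 = 48 ms.

48 ms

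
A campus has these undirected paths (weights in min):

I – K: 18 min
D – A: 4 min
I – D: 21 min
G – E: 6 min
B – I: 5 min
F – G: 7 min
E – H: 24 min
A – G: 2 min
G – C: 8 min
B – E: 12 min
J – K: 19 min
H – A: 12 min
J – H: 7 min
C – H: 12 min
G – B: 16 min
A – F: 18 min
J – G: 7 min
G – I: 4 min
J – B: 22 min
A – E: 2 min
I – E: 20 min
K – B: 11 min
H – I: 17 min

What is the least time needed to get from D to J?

Running Dijkstra from D:
D: 0
A: 4  (via D)
E: 6  (via A)
G: 6  (via A)
I: 10  (via G)
F: 13  (via G)
J: 13  (via G)
Shortest route: D–A–G–J = 13 min.

13 min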